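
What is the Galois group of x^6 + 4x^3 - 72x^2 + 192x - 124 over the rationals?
The polynomial f is an irreducible sextic over Q, so G = Gal(f/Q) is one of the 16 transitive subgroups 6T1, ..., 6T16 of S_6. The discriminant of f is 5114284084297728, which is not a perfect square, so G is not contained in A_6. The transitive groups of degree 6 not contained in A_6 are: C_6 (6T1, order 6), S_3 (6T2, order 6), D_6 (6T3, order 12), C_3 x S_3 (6T5, order 18), A_4 x C_2 (6T6, order 24), S_4 (6T8, order 24), S_3 x S_3 (6T9, order 36), S_4 x C_2 (6T11, order 48), (S_3 x S_3) : C_2 (6T13, order 72), PGL(2,5) (6T14, order 120), S_6 (6T16, order 720). By Dedekind's theorem, for a prime p not dividing disc(f) the degrees of the irreducible factors of f mod p form the cycle type of an element of G. Factoring f modulo the 79 such primes p <= 431 (skipping 2, 3, 31, 59, which divide the discriminant), each new pattern first appears at: mod 5: f = (x^2 + 3)(x^2 + x + 2)(x^2 + 4x + 1), pattern 2+2+2; mod 7: f = (x^3 + 3x + 5)(x^3 + 4x + 6), pattern 3+3; mod 13: f = (x^6 + 4x^3 + 6x^2 + 10x + 6), pattern 6; mod 17: f = (x + 1)(x + 15)(x^2 + 2x + 6)(x^2 + 16x + 16), pattern 2+2+1+1; mod 127: f = (x + 14)(x + 31)(x + 33)(x + 80)(x + 103)(x + 120), pattern 1+1+1+1+1+1. No other pattern occurs in this range, so the set of observed cycle types is {2+2+2, 3+3, 6, 2+2+1+1, 1+1+1+1+1+1}. The candidates containing elements of all these cycle types are D_6 (6T3) of order 12, A_4 x C_2 (6T6) of order 24, S_3 x S_3 (6T9) of order 36, S_4 x C_2 (6T11) of order 48, (S_3 x S_3) : C_2 (6T13) of order 72, PGL(2,5) (6T14) of order 120, S_6 (6T16) of order 720; the others are excluded. The observed types are precisely the cycle types that occur in D_6 (6T3). Each of the other remaining candidates has further cycle types, and by the Chebotarev density theorem the matching factorization patterns would occur for a proportion of primes equal to their share of the group: A_4 x C_2 (6T6) additionally contains elements of type 2+1+1+1+1 (3 of its 24 elements, about 12% of primes); S_3 x S_3 (6T9) additionally contains elements of type 3+1+1+1 (4 of its 36 elements, about 11% of primes); S_4 x C_2 (6T11) additionally contains elements of type 4+2, 4+1+1, 2+1+1+1+1 (15 of its 48 elements, about 31% of primes); (S_3 x S_3) : C_2 (6T13) additionally contains elements of type 4+2, 3+2+1, 3+1+1+1, 2+1+1+1+1 (40 of its 72 elements, about 56% of primes); PGL(2,5) (6T14) additionally contains elements of type 5+1, 4+1+1 (54 of its 120 elements, about 45% of primes); S_6 (6T16) additionally contains elements of type 5+1, 4+2, 4+1+1, 3+2+1, 3+1+1+1, 2+1+1+1+1 (499 of its 720 elements, about 69% of primes). None of the 79 primes tested shows any such pattern (for each of these groups the chance of that is below 10^-4), which rules them out. Hence G = D_6 (6T3), of order 12.

6T3: D_6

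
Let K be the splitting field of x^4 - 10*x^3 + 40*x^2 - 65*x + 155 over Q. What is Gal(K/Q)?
C_4 (order 4)

The polynomial is an irreducible quartic over Q and its discriminant is 495510125, which is not a perfect square, so the Galois group is not contained in A_4. The resolvent cubic y^3 - 40*y^2 + 30*y + 5075 has exactly one rational root, so the Galois group is C_4 or D_4. The quartic becomes reducible over Q(sqrt(disc)), so the group is C_4.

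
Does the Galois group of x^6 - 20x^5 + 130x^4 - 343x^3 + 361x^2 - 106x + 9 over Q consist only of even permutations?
Yes

The polynomial is irreducible of degree 6 over Q. Its discriminant is 3646117689361 = 1909481^2, a perfect square. A Galois group lies in the alternating group exactly when the discriminant is a square in Q, so the Galois group (PSL(2,5)) is contained in A_6.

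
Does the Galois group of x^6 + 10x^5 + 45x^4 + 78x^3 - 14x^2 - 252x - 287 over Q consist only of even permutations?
The polynomial is irreducible of degree 6 over Q. Its discriminant is 5729525925351424 = 75693632^2, a perfect square. A Galois group lies in the alternating group exactly when the discriminant is a square in Q, so the Galois group (A_4) is contained in A_6.

Yes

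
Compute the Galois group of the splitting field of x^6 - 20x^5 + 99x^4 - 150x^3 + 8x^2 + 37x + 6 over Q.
PSL(2,5) (also written A5(6))

The polynomial f is an irreducible sextic over Q, so G = Gal(f/Q) is one of the 16 transitive subgroups 6T1, ..., 6T16 of S_6. The discriminant of f is 1770264843169 = 1330513^2, a perfect square, so G is contained in A_6. The transitive groups of degree 6 contained in A_6 are: A_4 (6T4, order 12), S_4 (6T7, order 24), (C_3 x C_3) : C_4 (6T10, order 36), PSL(2,5) (6T12, order 60), A_6 (6T15, order 360). By Dedekind's theorem, for a prime p not dividing disc(f) the degrees of the irreducible factors of f mod p form the cycle type of an element of G. Factoring f modulo the 21 such primes p <= 79 (skipping 19, which divides the discriminant), each new pattern first appears at: mod 2: f = (x)(x^5 + x^3 + 1), pattern 5+1; mod 7: f = (x^3 + 2x^2 + 3)(x^3 + 6x^2 + 3x + 2), pattern 3+3; mod 61: f = (x + 10)(x + 55)(x^2 + 47x + 55)(x^2 + 51x + 60), pattern 2+2+1+1. No other pattern occurs in this range, so the set of observed cycle types is {5+1, 3+3, 2+2+1+1}. The candidates containing elements of all these cycle types are PSL(2,5) (6T12) of order 60, A_6 (6T15) of order 360; the others are excluded. The observed types are precisely the cycle types that occur in PSL(2,5) (6T12) (apart from the identity). Each of the other remaining candidates has further cycle types, and by the Chebotarev density theorem the matching factorization patterns would occur for a proportion of primes equal to their share of the group: A_6 (6T15) additionally contains elements of type 4+2, 3+1+1+1 (130 of its 360 elements, about 36% of primes). None of the 21 primes tested shows any such pattern (for each of these groups the chance of that is below 10^-4), which rules them out. Hence G = PSL(2,5) (6T12), of order 60.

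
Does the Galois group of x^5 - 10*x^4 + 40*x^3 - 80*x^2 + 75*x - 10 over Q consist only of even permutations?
Yes

The polynomial is irreducible of degree 5 over Q. Its discriminant is 64000000 = 8000^2, a perfect square. A Galois group lies in the alternating group exactly when the discriminant is a square in Q, so the Galois group (D_5) is contained in A_5.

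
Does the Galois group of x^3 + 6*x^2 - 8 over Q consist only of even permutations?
The polynomial is irreducible of degree 3 over Q. Its discriminant is 5184 = 72^2, a perfect square. A Galois group lies in the alternating group exactly when the discriminant is a square in Q, so the Galois group (C_3) is contained in A_3.

Yes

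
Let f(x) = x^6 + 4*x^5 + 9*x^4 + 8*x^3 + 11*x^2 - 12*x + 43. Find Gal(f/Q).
C_6, the cyclic group of order 6

The polynomial f is an irreducible sextic over Q, so G = Gal(f/Q) is one of the 16 transitive subgroups 6T1, ..., 6T16 of S_6. The discriminant of f is -18046378835968, which is not a perfect square, so G is not contained in A_6. The transitive groups of degree 6 not contained in A_6 are: C_6 (6T1, order 6), S_3 (6T2, order 6), D_6 (6T3, order 12), C_3 x S_3 (6T5, order 18), A_4 x C_2 (6T6, order 24), S_4 (6T8, order 24), S_3 x S_3 (6T9, order 36), S_4 x C_2 (6T11, order 48), (S_3 x S_3) : C_2 (6T13, order 72), PGL(2,5) (6T14, order 120), S_6 (6T16, order 720). By Dedekind's theorem, for a prime p not dividing disc(f) the degrees of the irreducible factors of f mod p form the cycle type of an element of G. Factoring f modulo the 37 such primes p <= 167 (skipping 2, 7, which divide the discriminant), each new pattern first appears at: mod 3: f = (x^6 + x^5 + 2x^3 + 2x^2 + 1), pattern 6; mod 11: f = (x^3 + 10x + 8)(x^3 + 4x^2 + 10x + 4), pattern 3+3; mod 13: f = (x^2 + 3x + 6)(x^2 + 5x + 8)(x^2 + 9x + 12), pattern 2+2+2; mod 29: f = (x + 4)(x + 12)(x + 15)(x + 18)(x + 20)(x + 22), pattern 1+1+1+1+1+1. No other pattern occurs in this range, so the set of observed cycle types is {6, 3+3, 2+2+2, 1+1+1+1+1+1}. The candidates containing elements of all these cycle types are C_6 (6T1) of order 6, D_6 (6T3) of order 12, C_3 x S_3 (6T5) of order 18, A_4 x C_2 (6T6) of order 24, S_3 x S_3 (6T9) of order 36, S_4 x C_2 (6T11) of order 48, (S_3 x S_3) : C_2 (6T13) of order 72, PGL(2,5) (6T14) of order 120, S_6 (6T16) of order 720; the others are excluded. The observed types are precisely the cycle types that occur in C_6 (6T1). Each of the other remaining candidates has further cycle types, and by the Chebotarev density theorem the matching factorization patterns would occur for a proportion of primes equal to their share of the group: D_6 (6T3) additionally contains elements of type 2+2+1+1 (3 of its 12 elements, about 25% of primes); C_3 x S_3 (6T5) additionally contains elements of type 3+1+1+1 (4 of its 18 elements, about 22% of primes); A_4 x C_2 (6T6) additionally contains elements of type 2+2+1+1, 2+1+1+1+1 (6 of its 24 elements, about 25% of primes); S_3 x S_3 (6T9) additionally contains elements of type 3+1+1+1, 2+2+1+1 (13 of its 36 elements, about 36% of primes); S_4 x C_2 (6T11) additionally contains elements of type 4+2, 4+1+1, 2+2+1+1, 2+1+1+1+1 (24 of its 48 elements, about 50% of primes); (S_3 x S_3) : C_2 (6T13) additionally contains elements of type 4+2, 3+2+1, 3+1+1+1, 2+2+1+1, 2+1+1+1+1 (49 of its 72 elements, about 68% of primes); PGL(2,5) (6T14) additionally contains elements of type 5+1, 4+1+1, 2+2+1+1 (69 of its 120 elements, about 58% of primes); S_6 (6T16) additionally contains elements of type 5+1, 4+2, 4+1+1, 3+2+1, 3+1+1+1, 2+2+1+1, 2+1+1+1+1 (544 of its 720 elements, about 76% of primes). None of the 37 primes tested shows any such pattern (for each of these groups the chance of that is below 10^-4), which rules them out. Hence G = C_6 (6T1), of order 6.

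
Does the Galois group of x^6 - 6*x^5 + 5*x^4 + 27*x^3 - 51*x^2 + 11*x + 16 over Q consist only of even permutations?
The polynomial is irreducible of degree 6 over Q. Its discriminant is 30991489 = 5567^2, a perfect square. A Galois group lies in the alternating group exactly when the discriminant is a square in Q, so the Galois group (PSL(2,5)) is contained in A_6.

Yes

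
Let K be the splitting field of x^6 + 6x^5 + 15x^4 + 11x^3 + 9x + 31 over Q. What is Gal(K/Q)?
The polynomial f is an irreducible sextic over Q, so G = Gal(f/Q) is one of the 16 transitive subgroups 6T1, ..., 6T16 of S_6. The discriminant of f is -945145936107, which is not a perfect square, so G is not contained in A_6. The transitive groups of degree 6 not contained in A_6 are: C_6 (6T1, order 6), S_3 (6T2, order 6), D_6 (6T3, order 12), C_3 x S_3 (6T5, order 18), A_4 x C_2 (6T6, order 24), S_4 (6T8, order 24), S_3 x S_3 (6T9, order 36), S_4 x C_2 (6T11, order 48), (S_3 x S_3) : C_2 (6T13, order 72), PGL(2,5) (6T14, order 120), S_6 (6T16, order 720). By Dedekind's theorem, for a prime p not dividing disc(f) the degrees of the irreducible factors of f mod p form the cycle type of an element of G. Factoring f modulo the 27 such primes p <= 127 (skipping 3, 17, 19, 43, which divide the discriminant), each new pattern first appears at: mod 2: f = (x^6 + x^4 + x^3 + x + 1), pattern 6; mod 7: f = (x + 1)(x^2 + 2x + 5)(x^3 + 3x^2 + 6x + 2), pattern 3+2+1; mod 11: f = (x^2 + 9)(x^4 + 6x^3 + 6x^2 + x + 1), pattern 4+2; mod 13: f = (x + 8)(x + 10)(x^2 + 6x + 7)(x^2 + 8x + 5), pattern 2+2+1+1; mod 61: f = (x + 13)(x + 27)(x + 42)(x + 56)(x^2 + 51x + 18), pattern 2+1+1+1+1; mod 97: f = (x + 39)(x + 73)(x + 85)(x^3 + 3x^2 + 55x + 13), pattern 3+1+1+1; mod 113: f = (x^2 + 2x + 38)(x^2 + 54x + 86)(x^2 + 63x + 97), pattern 2+2+2; mod 127: f = (x^3 + 3x^2 + 52x + 26)(x^3 + 3x^2 + 81x + 94), pattern 3+3. No other pattern occurs in this range, so the set of observed cycle types is {6, 3+2+1, 4+2, 2+2+1+1, 2+1+1+1+1, 3+1+1+1, 2+2+2, 3+3}. The candidates containing elements of all these cycle types are (S_3 x S_3) : C_2 (6T13) of order 72, S_6 (6T16) of order 720; the others are excluded. The observed types are precisely the cycle types that occur in (S_3 x S_3) : C_2 (6T13) (apart from the identity). Each of the other remaining candidates has further cycle types, and by the Chebotarev density theorem the matching factorization patterns would occur for a proportion of primes equal to their share of the group: S_6 (6T16) additionally contains elements of type 5+1, 4+1+1 (234 of its 720 elements, about 32% of primes). None of the 27 primes tested shows any such pattern (for each of these groups the chance of that is below 10^-4), which rules them out. Hence G = (S_3 x S_3) : C_2 (6T13), of order 72.

(S_3 x S_3) : C_2 (order 72)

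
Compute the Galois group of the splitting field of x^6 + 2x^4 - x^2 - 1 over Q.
The polynomial f is an irreducible sextic over Q, so G = Gal(f/Q) is one of the 16 transitive subgroups 6T1, ..., 6T16 of S_6. The discriminant of f is 153664 = 392^2, a perfect square, so G is contained in A_6. The transitive groups of degree 6 contained in A_6 are: A_4 (6T4, order 12), S_4 (6T7, order 24), (C_3 x C_3) : C_4 (6T10, order 36), PSL(2,5) (6T12, order 60), A_6 (6T15, order 360). By Dedekind's theorem, for a prime p not dividing disc(f) the degrees of the irreducible factors of f mod p form the cycle type of an element of G. Factoring f modulo the 33 such primes p <= 149 (skipping 2, 7, which divide the discriminant), each new pattern first appears at: mod 3: f = (x^3 + x^2 + 2)(x^3 + 2x^2 + 1), pattern 3+3; mod 13: f = (x + 2)(x + 11)(x^2 + 8)(x^2 + 11), pattern 2+2+1+1. No other pattern occurs in this range, so the set of observed cycle types is {3+3, 2+2+1+1}. The candidates containing elements of all these cycle types are A_4 (6T4) of order 12, S_4 (6T7) of order 24, (C_3 x C_3) : C_4 (6T10) of order 36, PSL(2,5) (6T12) of order 60, A_6 (6T15) of order 360; the others are excluded. The observed types are precisely the cycle types that occur in A_4 (6T4) (apart from the identity). Each of the other remaining candidates has further cycle types, and by the Chebotarev density theorem the matching factorization patterns would occur for a proportion of primes equal to their share of the group: S_4 (6T7) additionally contains elements of type 4+2 (6 of its 24 elements, about 25% of primes); (C_3 x C_3) : C_4 (6T10) additionally contains elements of type 4+2, 3+1+1+1 (22 of its 36 elements, about 61% of primes); PSL(2,5) (6T12) additionally contains elements of type 5+1 (24 of its 60 elements, about 40% of primes); A_6 (6T15) additionally contains elements of type 5+1, 4+2, 3+1+1+1 (274 of its 360 elements, about 76% of primes). None of the 33 primes tested shows any such pattern (for each of these groups the chance of that is below 10^-4), which rules them out. Hence G = A_4 (6T4), of order 12.

A_4 (also written A4)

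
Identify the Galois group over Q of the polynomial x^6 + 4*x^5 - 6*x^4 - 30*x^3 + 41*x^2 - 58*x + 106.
(S_3 x S_3) : C_2 (also written G72)

The polynomial f is an irreducible sextic over Q, so G = Gal(f/Q) is one of the 16 transitive subgroups 6T1, ..., 6T16 of S_6. The discriminant of f is -997977239592192, which is not a perfect square, so G is not contained in A_6. The transitive groups of degree 6 not contained in A_6 are: C_6 (6T1, order 6), S_3 (6T2, order 6), D_6 (6T3, order 12), C_3 x S_3 (6T5, order 18), A_4 x C_2 (6T6, order 24), S_4 (6T8, order 24), S_3 x S_3 (6T9, order 36), S_4 x C_2 (6T11, order 48), (S_3 x S_3) : C_2 (6T13, order 72), PGL(2,5) (6T14, order 120), S_6 (6T16, order 720). By Dedekind's theorem, for a prime p not dividing disc(f) the degrees of the irreducible factors of f mod p form the cycle type of an element of G. Factoring f modulo the 26 such primes p <= 113 (skipping 2, 3, 37, 73, which divide the discriminant), each new pattern first appears at: mod 5: f = (x + 3)(x^2 + 4x + 1)(x^3 + 2x^2 + 2x + 2), pattern 3+2+1; mod 7: f = (x^2 + 2x + 5)(x^4 + 2x^3 + 6x^2 + 4x + 3), pattern 4+2; mod 17: f = (x^3 + 2x^2 + 2x + 10)(x^3 + 2x^2 + 5x + 14), pattern 3+3; mod 19: f = (x^2 + 9x + 17)(x^2 + 15x + 8)(x^2 + 18x + 10), pattern 2+2+2; mod 31: f = (x^6 + 4x^5 + 25x^4 + x^3 + 10x^2 + 4x + 13), pattern 6; mod 41: f = (x + 8)(x + 12)(x + 23)(x^3 + 2x^2 + 8x + 37), pattern 3+1+1+1; mod 53: f = (x)(x + 4)(x^2 + 2x + 27)(x^2 + 51x + 24), pattern 2+2+1+1; mod 113: f = (x + 1)(x + 20)(x + 29)(x + 66)(x^2 + x + 17), pattern 2+1+1+1+1. No other pattern occurs in this range, so the set of observed cycle types is {3+2+1, 4+2, 3+3, 2+2+2, 6, 3+1+1+1, 2+2+1+1, 2+1+1+1+1}. The candidates containing elements of all these cycle types are (S_3 x S_3) : C_2 (6T13) of order 72, S_6 (6T16) of order 720; the others are excluded. The observed types are precisely the cycle types that occur in (S_3 x S_3) : C_2 (6T13) (apart from the identity). Each of the other remaining candidates has further cycle types, and by the Chebotarev density theorem the matching factorization patterns would occur for a proportion of primes equal to their share of the group: S_6 (6T16) additionally contains elements of type 5+1, 4+1+1 (234 of its 720 elements, about 32% of primes). None of the 26 primes tested shows any such pattern (for each of these groups the chance of that is below 10^-4), which rules them out. Hence G = (S_3 x S_3) : C_2 (6T13), of order 72.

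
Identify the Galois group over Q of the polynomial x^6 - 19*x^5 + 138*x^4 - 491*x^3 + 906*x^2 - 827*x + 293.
The polynomial f is an irreducible sextic over Q, so G = Gal(f/Q) is one of the 16 transitive subgroups 6T1, ..., 6T16 of S_6. The discriminant of f is 324179200, which is not a perfect square, so G is not contained in A_6. The transitive groups of degree 6 not contained in A_6 are: C_6 (6T1, order 6), S_3 (6T2, order 6), D_6 (6T3, order 12), C_3 x S_3 (6T5, order 18), A_4 x C_2 (6T6, order 24), S_4 (6T8, order 24), S_3 x S_3 (6T9, order 36), S_4 x C_2 (6T11, order 48), (S_3 x S_3) : C_2 (6T13, order 72), PGL(2,5) (6T14, order 120), S_6 (6T16, order 720). By Dedekind's theorem, for a prime p not dividing disc(f) the degrees of the irreducible factors of f mod p form the cycle type of an element of G. Factoring f modulo the 23 such primes p <= 101 (skipping 2, 5, 37, which divide the discriminant), each new pattern first appears at: mod 3: f = (x^3 + 2x + 2)(x^3 + 2x^2 + x + 1), pattern 3+3; mod 13: f = (x^2 + 8)(x^2 + 11)(x^2 + 7x + 2), pattern 2+2+2; mod 67: f = (x + 10)(x + 37)(x + 40)(x + 43)(x + 57)(x + 62), pattern 1+1+1+1+1+1. No other pattern occurs in this range, so the set of observed cycle types is {3+3, 2+2+2, 1+1+1+1+1+1}. The candidates containing elements of all these cycle types are C_6 (6T1) of order 6, S_3 (6T2) of order 6, D_6 (6T3) of order 12, C_3 x S_3 (6T5) of order 18, A_4 x C_2 (6T6) of order 24, S_4 (6T8) of order 24, S_3 x S_3 (6T9) of order 36, S_4 x C_2 (6T11) of order 48, (S_3 x S_3) : C_2 (6T13) of order 72, PGL(2,5) (6T14) of order 120, S_6 (6T16) of order 720; the others are excluded. The observed types are precisely the cycle types that occur in S_3 (6T2). Each of the other remaining candidates has further cycle types, and by the Chebotarev density theorem the matching factorization patterns would occur for a proportion of primes equal to their share of the group: C_6 (6T1) additionally contains elements of type 6 (2 of its 6 elements, about 33% of primes); D_6 (6T3) additionally contains elements of type 6, 2+2+1+1 (5 of its 12 elements, about 42% of primes); C_3 x S_3 (6T5) additionally contains elements of type 6, 3+1+1+1 (10 of its 18 elements, about 56% of primes); A_4 x C_2 (6T6) additionally contains elements of type 6, 2+2+1+1, 2+1+1+1+1 (14 of its 24 elements, about 58% of primes); S_4 (6T8) additionally contains elements of type 4+1+1, 2+2+1+1 (9 of its 24 elements, about 38% of primes); S_3 x S_3 (6T9) additionally contains elements of type 6, 3+1+1+1, 2+2+1+1 (25 of its 36 elements, about 69% of primes); S_4 x C_2 (6T11) additionally contains elements of type 6, 4+2, 4+1+1, 2+2+1+1, 2+1+1+1+1 (32 of its 48 elements, about 67% of primes); (S_3 x S_3) : C_2 (6T13) additionally contains elements of type 6, 4+2, 3+2+1, 3+1+1+1, 2+2+1+1, 2+1+1+1+1 (61 of its 72 elements, about 85% of primes); PGL(2,5) (6T14) additionally contains elements of type 6, 5+1, 4+1+1, 2+2+1+1 (89 of its 120 elements, about 74% of primes); S_6 (6T16) additionally contains elements of type 6, 5+1, 4+2, 4+1+1, 3+2+1, 3+1+1+1, 2+2+1+1, 2+1+1+1+1 (664 of its 720 elements, about 92% of primes). None of the 23 primes tested shows any such pattern (for each of these groups the chance of that is below 10^-4), which rules them out. Hence G = S_3 (6T2), of order 6.

6T2: S_3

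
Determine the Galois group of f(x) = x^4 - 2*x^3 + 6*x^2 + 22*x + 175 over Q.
The polynomial is an irreducible quartic over Q and its discriminant is 1666598976 = 40824^2, a perfect square, so the Galois group is contained in A_4. The resolvent cubic y^3 - 6*y^2 - 744*y + 3016 is irreducible over Q. An irreducible resolvent with square discriminant gives A_4.

4T4: A_4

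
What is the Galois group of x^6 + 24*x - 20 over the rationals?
The polynomial f is an irreducible sextic over Q, so G = Gal(f/Q) is one of the 16 transitive subgroups 6T1, ..., 6T16 of S_6. The discriminant of f is 746496000000 = 864000^2, a perfect square, so G is contained in A_6. The transitive groups of degree 6 contained in A_6 are: A_4 (6T4, order 12), S_4 (6T7, order 24), (C_3 x C_3) : C_4 (6T10, order 36), PSL(2,5) (6T12, order 60), A_6 (6T15, order 360). By Dedekind's theorem, for a prime p not dividing disc(f) the degrees of the irreducible factors of f mod p form the cycle type of an element of G. Factoring f modulo the 6 such primes p <= 23 (skipping 2, 3, 5, which divide the discriminant), each new pattern first appears at: mod 7: f = (x + 3)(x^5 + 4x^4 + 2x^3 + x^2 + 4x + 5), pattern 5+1; mod 23: f = (x + 7)(x + 12)(x + 21)(x^3 + 6x^2 + 13x + 16), pattern 3+1+1+1. No other pattern occurs in this range, so the set of observed cycle types is {5+1, 3+1+1+1}. Among the candidates above, the only group containing elements of all these cycle types is A_6 (6T15) — each of A_4 (6T4), S_4 (6T7), (C_3 x C_3) : C_4 (6T10), PSL(2,5) (6T12) lacks at least one of them. Hence G = A_6 (6T15), of order 360.

A_6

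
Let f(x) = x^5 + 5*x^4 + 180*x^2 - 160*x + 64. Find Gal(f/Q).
5T2: D_5

The polynomial f is an irreducible quintic over Q, so G = Gal(f/Q) is a transitive subgroup of S_5: one of C_5 (5T1, order 5), D_5 (5T2, order 10), F_20 (5T3, order 20), A_5 (5T4, order 60) or S_5 (5T5, order 120). The discriminant of f is 681836544000000 = 26112000^2, a perfect square, so G is contained in A_5. The transitive groups of degree 5 contained in A_5 are: C_5 (5T1, order 5), D_5 (5T2, order 10), A_5 (5T4, order 60). By Dedekind's theorem, for a prime p not dividing disc(f) the degrees of the irreducible factors of f mod p form the cycle type of an element of G. Factoring f modulo the 23 such primes p <= 103 (skipping 2, 3, 5, 17, which divide the discriminant), each new pattern first appears at: mod 7: f = (x^5 + 5x^4 + 5x^2 + x + 1), pattern 5; mod 29: f = (x + 13)(x^2 + 7x + 13)(x^2 + 14x + 22), pattern 2+2+1. No other pattern occurs in this range, so the set of observed cycle types is {5, 2+2+1}. The candidates containing elements of all these cycle types are D_5 (5T2) of order 10, A_5 (5T4) of order 60; the others are excluded. The observed types are precisely the cycle types that occur in D_5 (5T2) (apart from the identity). Each of the other remaining candidates has further cycle types, and by the Chebotarev density theorem the matching factorization patterns would occur for a proportion of primes equal to their share of the group: A_5 (5T4) additionally contains elements of type 3+1+1 (20 of its 60 elements, about 33% of primes). None of the 23 primes tested shows any such pattern (for each of these groups the chance of that is below 10^-4), which rules them out. Hence G = D_5 (5T2), of order 10.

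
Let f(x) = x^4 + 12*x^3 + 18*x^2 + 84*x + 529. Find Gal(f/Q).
D_4, the dihedral group of order 8

The polynomial is an irreducible quartic over Q and its discriminant is -66446163968, which is not a perfect square, so the Galois group is not contained in A_4. The resolvent cubic y^3 - 18*y^2 - 1108*y - 45144 has exactly one rational root, so the Galois group is C_4 or D_4. The quartic remains irreducible over Q(sqrt(disc)), so the group is D_4.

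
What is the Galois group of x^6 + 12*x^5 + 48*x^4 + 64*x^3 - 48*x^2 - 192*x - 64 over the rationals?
The polynomial f is an irreducible sextic over Q, so G = Gal(f/Q) is one of the 16 transitive subgroups 6T1, ..., 6T16 of S_6. The discriminant of f is -450868486864896, which is not a perfect square, so G is not contained in A_6. The transitive groups of degree 6 not contained in A_6 are: C_6 (6T1, order 6), S_3 (6T2, order 6), D_6 (6T3, order 12), C_3 x S_3 (6T5, order 18), A_4 x C_2 (6T6, order 24), S_4 (6T8, order 24), S_3 x S_3 (6T9, order 36), S_4 x C_2 (6T11, order 48), (S_3 x S_3) : C_2 (6T13, order 72), PGL(2,5) (6T14, order 120), S_6 (6T16, order 720). By Dedekind's theorem, for a prime p not dividing disc(f) the degrees of the irreducible factors of f mod p form the cycle type of an element of G. Factoring f modulo the 33 such primes p <= 149 (skipping 2, 3, which divide the discriminant), each new pattern first appears at: mod 5: f = (x^3 + 3x^2 + x + 2)(x^3 + 4x^2 + 3), pattern 3+3; mod 7: f = (x^6 + 5x^5 + 6x^4 + x^3 + x^2 + 4x + 6), pattern 6; mod 17: f = (x + 6)(x + 15)(x^2 + 4x + 1)(x^2 + 4x + 11), pattern 2+2+1+1; mod 19: f = (x + 7)(x + 9)(x + 14)(x + 16)(x^2 + 4x + 9), pattern 2+1+1+1+1; mod 71: f = (x^2 + 4x + 7)(x^2 + 4x + 22)(x^2 + 4x + 42), pattern 2+2+2. No other pattern occurs in this range, so the set of observed cycle types is {3+3, 6, 2+2+1+1, 2+1+1+1+1, 2+2+2}. The candidates containing elements of all these cycle types are A_4 x C_2 (6T6) of order 24, S_4 x C_2 (6T11) of order 48, (S_3 x S_3) : C_2 (6T13) of order 72, S_6 (6T16) of order 720; the others are excluded. The observed types are precisely the cycle types that occur in A_4 x C_2 (6T6) (apart from the identity). Each of the other remaining candidates has further cycle types, and by the Chebotarev density theorem the matching factorization patterns would occur for a proportion of primes equal to their share of the group: S_4 x C_2 (6T11) additionally contains elements of type 4+2, 4+1+1 (12 of its 48 elements, about 25% of primes); (S_3 x S_3) : C_2 (6T13) additionally contains elements of type 4+2, 3+2+1, 3+1+1+1 (34 of its 72 elements, about 47% of primes); S_6 (6T16) additionally contains elements of type 5+1, 4+2, 4+1+1, 3+2+1, 3+1+1+1 (484 of its 720 elements, about 67% of primes). None of the 33 primes tested shows any such pattern (for each of these groups the chance of that is below 10^-4), which rules them out. Hence G = A_4 x C_2 (6T6), of order 24.

6T6: A_4 x C_2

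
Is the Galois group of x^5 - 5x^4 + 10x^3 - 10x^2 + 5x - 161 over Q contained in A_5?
No

The polynomial is irreducible of degree 5 over Q. Its discriminant is 2048000000000, which is not a perfect square. A Galois group lies in the alternating group exactly when the discriminant is a square in Q, so the Galois group (F_20) is not contained in A_5.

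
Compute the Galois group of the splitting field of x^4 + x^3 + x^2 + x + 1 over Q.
The polynomial is an irreducible quartic over Q and its discriminant is 125, which is not a perfect square, so the Galois group is not contained in A_4. The resolvent cubic y^3 - y^2 - 3*y + 2 has exactly one rational root, so the Galois group is C_4 or D_4. The quartic becomes reducible over Q(sqrt(disc)), so the group is C_4.

C_4 (also written C4)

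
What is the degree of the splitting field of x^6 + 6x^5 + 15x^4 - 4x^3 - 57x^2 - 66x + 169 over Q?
18

The degree of the splitting field over Q equals the order of the Galois group, so first determine the group. The polynomial f is an irreducible sextic over Q, so G = Gal(f/Q) is one of the 16 transitive subgroups 6T1, ..., 6T16 of S_6. The discriminant of f is -190210142896128, which is not a perfect square, so G is not contained in A_6. The transitive groups of degree 6 not contained in A_6 are: C_6 (6T1, order 6), S_3 (6T2, order 6), D_6 (6T3, order 12), C_3 x S_3 (6T5, order 18), A_4 x C_2 (6T6, order 24), S_4 (6T8, order 24), S_3 x S_3 (6T9, order 36), S_4 x C_2 (6T11, order 48), (S_3 x S_3) : C_2 (6T13, order 72), PGL(2,5) (6T14, order 120), S_6 (6T16, order 720). By Dedekind's theorem, for a prime p not dividing disc(f) the degrees of the irreducible factors of f mod p form the cycle type of an element of G. Factoring f modulo the 33 such primes p <= 149 (skipping 2, 3, which divide the discriminant), each new pattern first appears at: mod 5: f = (x^6 + x^5 + x^3 + 3x^2 + 4x + 4), pattern 6; mod 7: f = (x + 2)(x + 3)(x + 5)(x^3 + 3x^2 + 3x + 4), pattern 3+1+1+1; mod 17: f = (x^2 + 4x + 14)(x^2 + 9x + 2)(x^2 + 10x + 3), pattern 2+2+2; mod 19: f = (x^3 + 3x^2 + 3x + 5)(x^3 + 3x^2 + 3x + 11), pattern 3+3; mod 73: f = (x + 27)(x + 43)(x + 45)(x + 59)(x + 61)(x + 63), pattern 1+1+1+1+1+1. No other pattern occurs in this range, so the set of observed cycle types is {6, 3+1+1+1, 2+2+2, 3+3, 1+1+1+1+1+1}. The candidates containing elements of all these cycle types are C_3 x S_3 (6T5) of order 18, S_3 x S_3 (6T9) of order 36, (S_3 x S_3) : C_2 (6T13) of order 72, S_6 (6T16) of order 720; the others are excluded. The observed types are precisely the cycle types that occur in C_3 x S_3 (6T5). Each of the other remaining candidates has further cycle types, and by the Chebotarev density theorem the matching factorization patterns would occur for a proportion of primes equal to their share of the group: S_3 x S_3 (6T9) additionally contains elements of type 2+2+1+1 (9 of its 36 elements, about 25% of primes); (S_3 x S_3) : C_2 (6T13) additionally contains elements of type 4+2, 3+2+1, 2+2+1+1, 2+1+1+1+1 (45 of its 72 elements, about 62% of primes); S_6 (6T16) additionally contains elements of type 5+1, 4+2, 4+1+1, 3+2+1, 2+2+1+1, 2+1+1+1+1 (504 of its 720 elements, about 70% of primes). None of the 33 primes tested shows any such pattern (for each of these groups the chance of that is below 10^-4), which rules them out. Hence G = C_3 x S_3 (6T5), of order 18. The Galois group C_3 x S_3 (6T5) has order 18, so the splitting field has degree 18 over Q.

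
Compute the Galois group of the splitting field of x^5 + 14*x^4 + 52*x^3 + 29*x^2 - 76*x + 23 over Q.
C_5 (order 5)

The polynomial f is an irreducible quintic over Q, so G = Gal(f/Q) is a transitive subgroup of S_5: one of C_5 (5T1, order 5), D_5 (5T2, order 10), F_20 (5T3, order 20), A_5 (5T4, order 60) or S_5 (5T5, order 120). The discriminant of f is 1012703329 = 31823^2, a perfect square, so G is contained in A_5. The transitive groups of degree 5 contained in A_5 are: C_5 (5T1, order 5), D_5 (5T2, order 10), A_5 (5T4, order 60). By Dedekind's theorem, for a prime p not dividing disc(f) the degrees of the irreducible factors of f mod p form the cycle type of an element of G. Factoring f modulo the 14 such primes p <= 47 (skipping 11, which divides the discriminant), each new pattern first appears at: mod 2: f = (x^5 + x^2 + 1), pattern 5; mod 23: f = (x)(x + 4)(x + 5)(x + 9)(x + 19), pattern 1+1+1+1+1. No other pattern occurs in this range, so the set of observed cycle types is {5, 1+1+1+1+1}. The candidates containing elements of all these cycle types are C_5 (5T1) of order 5, D_5 (5T2) of order 10, A_5 (5T4) of order 60; the others are excluded. The observed types are precisely the cycle types that occur in C_5 (5T1). Each of the other remaining candidates has further cycle types, and by the Chebotarev density theorem the matching factorization patterns would occur for a proportion of primes equal to their share of the group: D_5 (5T2) additionally contains elements of type 2+2+1 (5 of its 10 elements, about 50% of primes); A_5 (5T4) additionally contains elements of type 3+1+1, 2+2+1 (35 of its 60 elements, about 58% of primes). None of the 14 primes tested shows any such pattern (for each of these groups the chance of that is below 10^-4), which rules them out. Hence G = C_5 (5T1), of order 5.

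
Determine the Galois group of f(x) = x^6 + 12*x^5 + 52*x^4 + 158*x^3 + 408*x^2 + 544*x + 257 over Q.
The polynomial f is an irreducible sextic over Q, so G = Gal(f/Q) is one of the 16 transitive subgroups 6T1, ..., 6T16 of S_6. The discriminant of f is -905333959757824, which is not a perfect square, so G is not contained in A_6. The transitive groups of degree 6 not contained in A_6 are: C_6 (6T1, order 6), S_3 (6T2, order 6), D_6 (6T3, order 12), C_3 x S_3 (6T5, order 18), A_4 x C_2 (6T6, order 24), S_4 (6T8, order 24), S_3 x S_3 (6T9, order 36), S_4 x C_2 (6T11, order 48), (S_3 x S_3) : C_2 (6T13, order 72), PGL(2,5) (6T14, order 120), S_6 (6T16, order 720). By Dedekind's theorem, for a prime p not dividing disc(f) the degrees of the irreducible factors of f mod p form the cycle type of an element of G. Factoring f modulo the 67 such primes p <= 347 (skipping 2, 229, which divide the discriminant), each new pattern first appears at: mod 3: f = (x^6 + x^4 + 2x^3 + x + 2), pattern 6; mod 5: f = (x^3 + 3x + 3)(x^3 + 2x^2 + 4x + 4), pattern 3+3; mod 7: f = (x + 2)(x + 3)(x^4 + 4x^2 + 5x + 2), pattern 4+1+1; mod 13: f = (x^2 + 7x + 3)(x^4 + 5x^3 + x^2 + 6x + 12), pattern 4+2; mod 23: f = (x^2 + 3x + 3)(x^2 + 3x + 10)(x^2 + 6x + 17), pattern 2+2+2; mod 29: f = (x + 6)(x + 24)(x^2 + 18x + 8)(x^2 + 22x + 15), pattern 2+2+1+1; mod 193: f = (x + 26)(x + 50)(x + 96)(x + 113)(x + 148)(x + 158), pattern 1+1+1+1+1+1; mod 347: f = (x + 5)(x + 17)(x + 203)(x + 293)(x^2 + 188x + 140), pattern 2+1+1+1+1. No other pattern occurs in this range, so the set of observed cycle types is {6, 3+3, 4+1+1, 4+2, 2+2+2, 2+2+1+1, 1+1+1+1+1+1, 2+1+1+1+1}. The candidates containing elements of all these cycle types are S_4 x C_2 (6T11) of order 48, S_6 (6T16) of order 720; the others are excluded. The observed types are precisely the cycle types that occur in S_4 x C_2 (6T11). Each of the other remaining candidates has further cycle types, and by the Chebotarev density theorem the matching factorization patterns would occur for a proportion of primes equal to their share of the group: S_6 (6T16) additionally contains elements of type 5+1, 3+2+1, 3+1+1+1 (304 of its 720 elements, about 42% of primes). None of the 67 primes tested shows any such pattern (for each of these groups the chance of that is below 10^-4), which rules them out. Hence G = S_4 x C_2 (6T11), of order 48.

S_4 x C_2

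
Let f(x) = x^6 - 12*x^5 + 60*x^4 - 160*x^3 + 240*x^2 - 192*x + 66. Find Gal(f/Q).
6T3: D_6

The polynomial f is an irreducible sextic over Q, so G = Gal(f/Q) is one of the 16 transitive subgroups 6T1, ..., 6T16 of S_6. The discriminant of f is -1492992, which is not a perfect square, so G is not contained in A_6. The transitive groups of degree 6 not contained in A_6 are: C_6 (6T1, order 6), S_3 (6T2, order 6), D_6 (6T3, order 12), C_3 x S_3 (6T5, order 18), A_4 x C_2 (6T6, order 24), S_4 (6T8, order 24), S_3 x S_3 (6T9, order 36), S_4 x C_2 (6T11, order 48), (S_3 x S_3) : C_2 (6T13, order 72), PGL(2,5) (6T14, order 120), S_6 (6T16, order 720). By Dedekind's theorem, for a prime p not dividing disc(f) the degrees of the irreducible factors of f mod p form the cycle type of an element of G. Factoring f modulo the 79 such primes p <= 419 (skipping 2, 3, which divide the discriminant), each new pattern first appears at: mod 5: f = (x^2 + x + 2)(x^2 + 3x + 3)(x^2 + 4x + 1), pattern 2+2+2; mod 7: f = (x^6 + 2x^5 + 4x^4 + x^3 + 2x^2 + 4x + 3), pattern 6; mod 11: f = (x)(x + 7)(x^2 + 5x + 1)(x^2 + 9x + 4), pattern 2+2+1+1; mod 19: f = (x^3 + 13x^2 + 12x + 5)(x^3 + 13x^2 + 12x + 17), pattern 3+3; mod 43: f = (x + 1)(x + 16)(x + 19)(x + 20)(x + 23)(x + 38), pattern 1+1+1+1+1+1. No other pattern occurs in this range, so the set of observed cycle types is {2+2+2, 6, 2+2+1+1, 3+3, 1+1+1+1+1+1}. The candidates containing elements of all these cycle types are D_6 (6T3) of order 12, A_4 x C_2 (6T6) of order 24, S_3 x S_3 (6T9) of order 36, S_4 x C_2 (6T11) of order 48, (S_3 x S_3) : C_2 (6T13) of order 72, PGL(2,5) (6T14) of order 120, S_6 (6T16) of order 720; the others are excluded. The observed types are precisely the cycle types that occur in D_6 (6T3). Each of the other remaining candidates has further cycle types, and by the Chebotarev density theorem the matching factorization patterns would occur for a proportion of primes equal to their share of the group: A_4 x C_2 (6T6) additionally contains elements of type 2+1+1+1+1 (3 of its 24 elements, about 12% of primes); S_3 x S_3 (6T9) additionally contains elements of type 3+1+1+1 (4 of its 36 elements, about 11% of primes); S_4 x C_2 (6T11) additionally contains elements of type 4+2, 4+1+1, 2+1+1+1+1 (15 of its 48 elements, about 31% of primes); (S_3 x S_3) : C_2 (6T13) additionally contains elements of type 4+2, 3+2+1, 3+1+1+1, 2+1+1+1+1 (40 of its 72 elements, about 56% of primes); PGL(2,5) (6T14) additionally contains elements of type 5+1, 4+1+1 (54 of its 120 elements, about 45% of primes); S_6 (6T16) additionally contains elements of type 5+1, 4+2, 4+1+1, 3+2+1, 3+1+1+1, 2+1+1+1+1 (499 of its 720 elements, about 69% of primes). None of the 79 primes tested shows any such pattern (for each of these groups the chance of that is below 10^-4), which rules them out. Hence G = D_6 (6T3), of order 12.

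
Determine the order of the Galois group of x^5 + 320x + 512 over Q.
60

The degree of the splitting field over Q equals the order of the Galois group, so first determine the group. The polynomial f is an irreducible quintic over Q, so G = Gal(f/Q) is a transitive subgroup of S_5: one of C_5 (5T1, order 5), D_5 (5T2, order 10), F_20 (5T3, order 20), A_5 (5T4, order 60) or S_5 (5T5, order 120). The discriminant of f is 1073741824000000 = 32768000^2, a perfect square, so G is contained in A_5. The transitive groups of degree 5 contained in A_5 are: C_5 (5T1, order 5), D_5 (5T2, order 10), A_5 (5T4, order 60). By Dedekind's theorem, for a prime p not dividing disc(f) the degrees of the irreducible factors of f mod p form the cycle type of an element of G. Factoring f modulo the 2 such primes p <= 7 (skipping 2, 5, which divide the discriminant), each new pattern first appears at: mod 3: f = (x^5 + 2x + 2), pattern 5; mod 7: f = (x + 4)(x + 6)(x^3 + 4x^2 + 6x + 5), pattern 3+1+1. No other pattern occurs in this range, so the set of observed cycle types is {5, 3+1+1}. Among the candidates above, the only group containing elements of all these cycle types is A_5 (5T4) — each of C_5 (5T1), D_5 (5T2) lacks at least one of them. Hence G = A_5 (5T4), of order 60. The Galois group A_5 (5T4) has order 60, so the splitting field has degree 60 over Q.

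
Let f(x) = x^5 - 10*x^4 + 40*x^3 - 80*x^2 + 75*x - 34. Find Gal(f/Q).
The polynomial f is an irreducible quintic over Q, so G = Gal(f/Q) is a transitive subgroup of S_5: one of C_5 (5T1, order 5), D_5 (5T2, order 10), F_20 (5T3, order 20), A_5 (5T4, order 60) or S_5 (5T5, order 120). The discriminant of f is 64000000 = 8000^2, a perfect square, so G is contained in A_5. The transitive groups of degree 5 contained in A_5 are: C_5 (5T1, order 5), D_5 (5T2, order 10), A_5 (5T4, order 60). By Dedekind's theorem, for a prime p not dividing disc(f) the degrees of the irreducible factors of f mod p form the cycle type of an element of G. Factoring f modulo the 23 such primes p <= 97 (skipping 2, 5, which divide the discriminant), each new pattern first appears at: mod 3: f = (x + 1)(x^2 + 1)(x^2 + x + 2), pattern 2+2+1; mod 7: f = (x^5 + 4x^4 + 5x^3 + 4x^2 + 5x + 1), pattern 5. No other pattern occurs in this range, so the set of observed cycle types is {2+2+1, 5}. The candidates containing elements of all these cycle types are D_5 (5T2) of order 10, A_5 (5T4) of order 60; the others are excluded. The observed types are precisely the cycle types that occur in D_5 (5T2) (apart from the identity). Each of the other remaining candidates has further cycle types, and by the Chebotarev density theorem the matching factorization patterns would occur for a proportion of primes equal to their share of the group: A_5 (5T4) additionally contains elements of type 3+1+1 (20 of its 60 elements, about 33% of primes). None of the 23 primes tested shows any such pattern (for each of these groups the chance of that is below 10^-4), which rules them out. Hence G = D_5 (5T2), of order 10.

D_5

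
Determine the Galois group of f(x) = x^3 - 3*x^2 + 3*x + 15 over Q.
S_3, the symmetric group on 3 letters

The polynomial is an irreducible cubic over Q and its discriminant is -6912, which is not a perfect square. For an irreducible cubic, a non-square discriminant gives Galois group S_3.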